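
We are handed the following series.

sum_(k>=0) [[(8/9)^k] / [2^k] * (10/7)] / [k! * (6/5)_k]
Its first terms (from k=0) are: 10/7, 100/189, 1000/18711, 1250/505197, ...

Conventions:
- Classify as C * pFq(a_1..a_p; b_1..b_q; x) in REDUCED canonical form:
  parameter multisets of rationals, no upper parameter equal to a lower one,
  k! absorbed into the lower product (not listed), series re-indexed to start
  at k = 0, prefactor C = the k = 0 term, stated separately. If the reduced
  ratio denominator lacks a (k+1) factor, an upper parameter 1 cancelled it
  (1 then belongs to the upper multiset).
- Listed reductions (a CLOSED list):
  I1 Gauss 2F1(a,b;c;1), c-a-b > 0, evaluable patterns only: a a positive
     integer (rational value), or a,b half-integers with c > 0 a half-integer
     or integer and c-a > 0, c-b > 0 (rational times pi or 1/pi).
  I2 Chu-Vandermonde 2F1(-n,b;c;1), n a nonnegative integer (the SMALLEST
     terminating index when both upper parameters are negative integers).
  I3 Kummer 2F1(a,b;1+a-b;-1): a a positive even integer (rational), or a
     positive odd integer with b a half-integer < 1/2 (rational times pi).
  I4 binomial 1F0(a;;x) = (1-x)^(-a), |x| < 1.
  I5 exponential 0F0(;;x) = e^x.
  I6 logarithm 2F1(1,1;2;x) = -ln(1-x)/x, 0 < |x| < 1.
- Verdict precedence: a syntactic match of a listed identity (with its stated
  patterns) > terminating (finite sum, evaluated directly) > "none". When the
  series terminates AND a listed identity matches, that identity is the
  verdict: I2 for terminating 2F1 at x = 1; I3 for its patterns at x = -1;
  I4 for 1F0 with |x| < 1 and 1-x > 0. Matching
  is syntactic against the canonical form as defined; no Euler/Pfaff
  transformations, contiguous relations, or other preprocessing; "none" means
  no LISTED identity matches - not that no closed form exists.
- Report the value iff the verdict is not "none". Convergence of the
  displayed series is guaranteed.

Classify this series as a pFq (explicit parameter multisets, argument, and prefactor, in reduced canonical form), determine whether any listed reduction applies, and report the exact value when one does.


With C = 10/7: the canonical form is 0F1(-; 6/5; 4/9). Verdict: none. No listed pattern accepts 0F1(-; 6/5; 4/9).

The tell: t_0 being 10/7, the two k-th powers (C = 10/7, x = 4/9) combine into one argument.
Step ratio: r(k) = (4/9) * 1 / [(k+6/5) (k+1)] - rational in k. x = (4/9); t_0 = 10/7; negate the roots.


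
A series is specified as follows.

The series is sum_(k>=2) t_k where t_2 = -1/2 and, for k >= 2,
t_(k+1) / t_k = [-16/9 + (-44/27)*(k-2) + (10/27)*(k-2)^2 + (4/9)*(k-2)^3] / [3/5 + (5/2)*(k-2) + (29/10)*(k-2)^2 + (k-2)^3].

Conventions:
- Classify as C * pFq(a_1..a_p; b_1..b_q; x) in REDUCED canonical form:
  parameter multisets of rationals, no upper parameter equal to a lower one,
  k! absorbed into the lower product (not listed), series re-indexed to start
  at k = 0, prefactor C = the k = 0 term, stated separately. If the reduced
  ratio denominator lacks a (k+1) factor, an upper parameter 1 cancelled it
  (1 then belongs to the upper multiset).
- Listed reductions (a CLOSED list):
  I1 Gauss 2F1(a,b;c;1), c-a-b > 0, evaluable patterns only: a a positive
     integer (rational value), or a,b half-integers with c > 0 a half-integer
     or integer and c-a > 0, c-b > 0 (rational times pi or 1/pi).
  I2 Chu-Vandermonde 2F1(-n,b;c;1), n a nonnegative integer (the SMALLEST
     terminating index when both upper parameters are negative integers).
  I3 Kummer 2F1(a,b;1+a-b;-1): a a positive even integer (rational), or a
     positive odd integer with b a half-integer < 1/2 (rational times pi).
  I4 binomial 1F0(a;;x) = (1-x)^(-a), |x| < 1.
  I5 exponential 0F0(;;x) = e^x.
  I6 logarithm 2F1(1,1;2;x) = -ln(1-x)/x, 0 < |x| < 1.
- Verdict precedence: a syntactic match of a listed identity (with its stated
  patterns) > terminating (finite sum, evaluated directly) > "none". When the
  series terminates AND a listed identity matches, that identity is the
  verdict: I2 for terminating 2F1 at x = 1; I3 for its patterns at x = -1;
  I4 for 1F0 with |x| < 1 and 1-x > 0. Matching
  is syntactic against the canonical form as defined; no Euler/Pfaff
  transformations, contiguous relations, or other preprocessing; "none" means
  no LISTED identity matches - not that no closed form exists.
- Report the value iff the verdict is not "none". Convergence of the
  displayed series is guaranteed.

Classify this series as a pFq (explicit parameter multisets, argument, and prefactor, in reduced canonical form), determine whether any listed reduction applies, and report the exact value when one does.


This is -1/2 * 2F1(-2, 4/3; 2/5; 4/9) in reduced canonical form. Verdict: terminating. (-2)_k vanishes past k = 2, leaving a 3-term sum, computed directly. Hence: 631/1458.

The tell: t_0 being -1/2, the ratio is unreduced: k + 3/2 divides both sides (prefactor -1/2).
Step ratio: r(k) = (4/9) * (k-2) (k+4/3) / [(k+2/5) (k+1)] ; factor over Q: parameters, x = (4/9), and C = -1/2.


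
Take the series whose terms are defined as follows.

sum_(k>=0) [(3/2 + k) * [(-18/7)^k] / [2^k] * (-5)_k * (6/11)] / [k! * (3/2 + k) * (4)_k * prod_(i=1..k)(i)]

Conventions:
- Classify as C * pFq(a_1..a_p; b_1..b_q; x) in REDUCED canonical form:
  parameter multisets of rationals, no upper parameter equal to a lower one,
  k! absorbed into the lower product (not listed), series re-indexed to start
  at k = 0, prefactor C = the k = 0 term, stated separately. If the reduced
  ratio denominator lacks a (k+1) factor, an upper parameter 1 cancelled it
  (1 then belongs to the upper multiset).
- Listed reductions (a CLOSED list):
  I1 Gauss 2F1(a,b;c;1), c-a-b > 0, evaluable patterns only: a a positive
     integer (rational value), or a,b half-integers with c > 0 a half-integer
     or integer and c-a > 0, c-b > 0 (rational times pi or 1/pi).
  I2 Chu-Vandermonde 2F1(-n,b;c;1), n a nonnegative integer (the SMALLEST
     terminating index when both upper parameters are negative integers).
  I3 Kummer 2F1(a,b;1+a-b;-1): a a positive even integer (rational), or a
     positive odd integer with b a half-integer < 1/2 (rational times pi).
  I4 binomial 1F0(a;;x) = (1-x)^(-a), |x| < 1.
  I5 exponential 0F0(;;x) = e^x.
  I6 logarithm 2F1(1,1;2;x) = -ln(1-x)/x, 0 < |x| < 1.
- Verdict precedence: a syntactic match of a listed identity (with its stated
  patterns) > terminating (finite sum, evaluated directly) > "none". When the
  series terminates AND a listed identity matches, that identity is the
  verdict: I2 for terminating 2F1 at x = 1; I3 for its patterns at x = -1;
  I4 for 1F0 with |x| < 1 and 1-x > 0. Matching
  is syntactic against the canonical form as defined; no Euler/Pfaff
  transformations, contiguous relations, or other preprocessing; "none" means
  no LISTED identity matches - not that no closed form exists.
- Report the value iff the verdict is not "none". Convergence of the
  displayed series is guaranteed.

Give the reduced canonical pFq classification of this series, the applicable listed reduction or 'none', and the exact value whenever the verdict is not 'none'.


x = -9/7 here; the reduced form reads 1F2, upper {-5}, lower {1, 4}, C = 6/11. Verdict: terminating at k = 5: the factor (-5)_k kills every later term; summing the 6 survivors is exact. Hence: 13781803083/8282489600.

The tell: from the first term 6/11: striking the common factor k + 3/2 reduces the term (prefactor 6/11).
Adjacent-term ratio: r(k) = (-9/7) * (k-5) / [(k+1) (k+4) (k+1)] - rational; roots negated = parameters, x = (-9/7), C = 6/11.


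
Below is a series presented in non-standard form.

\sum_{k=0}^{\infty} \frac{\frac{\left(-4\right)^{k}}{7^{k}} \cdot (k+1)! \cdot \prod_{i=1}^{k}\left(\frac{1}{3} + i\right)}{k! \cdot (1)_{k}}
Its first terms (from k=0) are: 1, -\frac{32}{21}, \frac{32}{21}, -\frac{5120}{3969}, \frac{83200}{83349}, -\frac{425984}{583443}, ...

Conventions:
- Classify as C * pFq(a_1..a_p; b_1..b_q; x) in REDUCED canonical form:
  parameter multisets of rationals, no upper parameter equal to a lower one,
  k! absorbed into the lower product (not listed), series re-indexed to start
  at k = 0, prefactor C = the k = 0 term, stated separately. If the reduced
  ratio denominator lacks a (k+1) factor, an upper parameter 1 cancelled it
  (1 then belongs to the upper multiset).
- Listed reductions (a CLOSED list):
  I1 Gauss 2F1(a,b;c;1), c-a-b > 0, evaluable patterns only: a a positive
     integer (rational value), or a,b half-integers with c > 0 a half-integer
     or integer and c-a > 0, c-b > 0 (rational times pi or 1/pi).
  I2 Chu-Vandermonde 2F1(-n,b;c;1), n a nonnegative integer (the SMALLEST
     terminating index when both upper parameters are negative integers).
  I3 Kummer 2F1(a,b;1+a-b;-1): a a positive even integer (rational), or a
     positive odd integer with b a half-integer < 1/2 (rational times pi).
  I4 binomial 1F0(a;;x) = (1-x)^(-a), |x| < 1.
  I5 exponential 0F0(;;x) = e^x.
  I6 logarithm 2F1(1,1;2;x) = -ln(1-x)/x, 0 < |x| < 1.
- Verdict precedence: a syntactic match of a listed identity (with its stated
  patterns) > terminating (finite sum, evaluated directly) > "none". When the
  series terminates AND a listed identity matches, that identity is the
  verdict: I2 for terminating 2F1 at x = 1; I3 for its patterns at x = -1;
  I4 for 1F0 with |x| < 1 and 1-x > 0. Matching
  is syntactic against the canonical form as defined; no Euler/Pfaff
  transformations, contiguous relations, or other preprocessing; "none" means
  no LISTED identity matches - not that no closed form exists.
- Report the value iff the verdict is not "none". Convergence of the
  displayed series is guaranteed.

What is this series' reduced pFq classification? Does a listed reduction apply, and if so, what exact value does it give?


The series (x = -\frac{4}{7}) is 2F1: upper {\frac{4}{3}, 2}, lower {1}, prefactor 1. Verdict: no listed reduction: x = -\frac{4}{7} and upper {\frac{4}{3}, 2} fail every I1-I6 pattern.

First insight: t_0 = 1 here, and the two geometric factors (C = 1, x = -4/7) combine into one argument.
Step ratio: r(k) = -\frac{4}{7} * (k+\frac{4}{3}) (k+2) / [(k+1) (k+1)] - rational in k, leading ratio -\frac{4}{7}; with t_0 = 1, classification follows.


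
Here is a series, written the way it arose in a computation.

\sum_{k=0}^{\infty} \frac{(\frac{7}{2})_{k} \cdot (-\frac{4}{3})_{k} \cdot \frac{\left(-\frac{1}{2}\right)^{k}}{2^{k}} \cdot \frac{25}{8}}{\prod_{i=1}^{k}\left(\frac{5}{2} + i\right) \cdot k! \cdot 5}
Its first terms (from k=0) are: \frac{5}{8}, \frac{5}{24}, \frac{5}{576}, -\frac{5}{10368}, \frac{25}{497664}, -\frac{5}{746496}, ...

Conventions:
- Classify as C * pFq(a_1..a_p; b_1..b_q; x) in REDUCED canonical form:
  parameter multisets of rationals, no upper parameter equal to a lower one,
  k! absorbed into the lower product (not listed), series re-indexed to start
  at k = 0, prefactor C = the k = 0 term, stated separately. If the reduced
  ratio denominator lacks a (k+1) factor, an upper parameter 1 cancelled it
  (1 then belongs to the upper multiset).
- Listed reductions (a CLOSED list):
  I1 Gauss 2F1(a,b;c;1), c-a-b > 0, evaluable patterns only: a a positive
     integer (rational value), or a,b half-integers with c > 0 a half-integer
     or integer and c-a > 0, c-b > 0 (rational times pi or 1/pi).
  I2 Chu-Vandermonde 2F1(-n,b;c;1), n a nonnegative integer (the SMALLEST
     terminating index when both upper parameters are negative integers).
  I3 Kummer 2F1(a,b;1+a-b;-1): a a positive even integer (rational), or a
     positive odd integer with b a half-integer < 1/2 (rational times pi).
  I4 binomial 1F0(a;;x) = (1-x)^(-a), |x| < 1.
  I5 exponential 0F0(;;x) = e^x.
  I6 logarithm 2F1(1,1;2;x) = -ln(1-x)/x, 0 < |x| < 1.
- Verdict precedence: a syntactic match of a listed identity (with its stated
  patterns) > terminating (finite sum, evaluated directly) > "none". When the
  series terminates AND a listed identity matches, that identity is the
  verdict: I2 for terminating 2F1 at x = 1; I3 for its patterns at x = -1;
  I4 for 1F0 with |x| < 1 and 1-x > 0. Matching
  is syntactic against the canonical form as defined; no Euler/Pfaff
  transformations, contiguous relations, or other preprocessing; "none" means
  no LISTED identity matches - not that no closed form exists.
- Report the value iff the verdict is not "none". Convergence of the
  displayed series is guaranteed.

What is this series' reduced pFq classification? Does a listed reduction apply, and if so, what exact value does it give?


The series (x = -\frac{1}{4}) is 1F0: upper {-\frac{4}{3}}, lower {-}, prefactor \frac{5}{8}. Verdict at x = -\frac{1}{4}: the I4 binomial reduction matches (the 1F0 binomial series: exponent 4/3, x = -\frac{1}{4}). Exact value: \frac{5}{8} \cdot \left(\frac{5}{4}\right)^{\frac{4}{3}}.

The tell: x = -\frac{1}{4} and the constant factors (prefactor 5/8) combine into one prefactor.
Term ratio: r(k) = -\frac{1}{4} * (k-\frac{4}{3}) / [(k+1)] ; factor over Q: parameters, x = -\frac{1}{4}, and C = \frac{5}{8}.


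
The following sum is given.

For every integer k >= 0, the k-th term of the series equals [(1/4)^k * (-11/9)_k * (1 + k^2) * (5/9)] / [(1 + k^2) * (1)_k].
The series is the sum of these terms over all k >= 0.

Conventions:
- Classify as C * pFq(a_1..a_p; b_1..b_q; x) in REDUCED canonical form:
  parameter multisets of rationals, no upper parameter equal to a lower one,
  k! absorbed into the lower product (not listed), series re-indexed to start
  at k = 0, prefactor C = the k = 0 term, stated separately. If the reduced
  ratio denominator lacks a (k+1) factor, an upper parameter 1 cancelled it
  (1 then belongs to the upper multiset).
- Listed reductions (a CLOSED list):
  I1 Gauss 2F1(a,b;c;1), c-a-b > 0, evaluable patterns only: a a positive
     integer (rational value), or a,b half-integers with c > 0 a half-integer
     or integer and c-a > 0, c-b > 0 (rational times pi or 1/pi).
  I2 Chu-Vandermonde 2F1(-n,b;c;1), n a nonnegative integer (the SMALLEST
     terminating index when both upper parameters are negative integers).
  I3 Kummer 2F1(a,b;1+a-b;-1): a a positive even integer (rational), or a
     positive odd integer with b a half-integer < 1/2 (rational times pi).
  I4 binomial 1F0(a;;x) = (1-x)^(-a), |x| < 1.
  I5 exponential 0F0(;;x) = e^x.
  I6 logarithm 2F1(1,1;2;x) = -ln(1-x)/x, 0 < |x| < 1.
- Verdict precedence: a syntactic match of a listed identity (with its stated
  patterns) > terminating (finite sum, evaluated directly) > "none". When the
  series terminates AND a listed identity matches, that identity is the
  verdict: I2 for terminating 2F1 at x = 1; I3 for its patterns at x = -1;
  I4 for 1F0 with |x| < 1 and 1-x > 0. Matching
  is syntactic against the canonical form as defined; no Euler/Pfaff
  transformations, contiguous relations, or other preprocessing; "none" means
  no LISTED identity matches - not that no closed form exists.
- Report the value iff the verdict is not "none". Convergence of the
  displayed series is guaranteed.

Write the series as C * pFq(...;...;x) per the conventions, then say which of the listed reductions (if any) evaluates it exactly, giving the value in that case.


Classification (C = 5/9): 1F0 with upper {-11/9}, lower {-}, argument x = 1/4. Verdict: the I4 binomial reduction matches (the 1F0 binomial series: exponent 11/9, x = 1/4). Value: (5/9) * (3/4)^(11/9).

The tell: from the first term 5/9: striking the common factor k^2 + 1 reduces the term (prefactor 5/9).
Ratio: r(k) = (1/4) * (k-11/9) / [(k+1)] - rational in k, leading ratio (1/4); with t_0 = 5/9, classification follows.


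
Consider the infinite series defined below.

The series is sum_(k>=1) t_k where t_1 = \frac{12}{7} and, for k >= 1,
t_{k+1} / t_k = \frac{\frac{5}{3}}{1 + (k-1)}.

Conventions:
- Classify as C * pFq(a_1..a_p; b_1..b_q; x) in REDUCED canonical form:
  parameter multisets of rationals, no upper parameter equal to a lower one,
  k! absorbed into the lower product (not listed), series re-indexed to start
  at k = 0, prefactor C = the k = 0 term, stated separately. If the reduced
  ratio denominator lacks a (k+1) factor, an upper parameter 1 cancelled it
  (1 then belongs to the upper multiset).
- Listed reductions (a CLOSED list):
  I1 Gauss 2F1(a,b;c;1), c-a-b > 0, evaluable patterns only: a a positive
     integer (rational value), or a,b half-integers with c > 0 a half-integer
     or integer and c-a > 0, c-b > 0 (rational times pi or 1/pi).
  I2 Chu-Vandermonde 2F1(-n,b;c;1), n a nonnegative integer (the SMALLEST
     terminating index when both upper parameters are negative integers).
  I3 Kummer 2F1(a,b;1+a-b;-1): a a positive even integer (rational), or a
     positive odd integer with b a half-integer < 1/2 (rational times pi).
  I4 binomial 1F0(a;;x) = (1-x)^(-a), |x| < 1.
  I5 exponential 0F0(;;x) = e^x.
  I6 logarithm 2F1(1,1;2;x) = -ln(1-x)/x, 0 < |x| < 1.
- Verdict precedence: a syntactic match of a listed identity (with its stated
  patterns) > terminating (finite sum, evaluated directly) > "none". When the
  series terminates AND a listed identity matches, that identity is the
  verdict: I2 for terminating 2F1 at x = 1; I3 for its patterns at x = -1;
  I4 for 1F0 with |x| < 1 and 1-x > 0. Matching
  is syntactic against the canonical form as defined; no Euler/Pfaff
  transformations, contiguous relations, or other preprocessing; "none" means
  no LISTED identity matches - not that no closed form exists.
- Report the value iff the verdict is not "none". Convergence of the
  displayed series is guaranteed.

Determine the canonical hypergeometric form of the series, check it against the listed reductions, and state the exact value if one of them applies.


Canonical form: C = \frac{12}{7} times 0F0 with upper {-}, lower {-}, x = \frac{5}{3}. Verdict: exponential (I5) fires (the 0F0 exponential series at x = \frac{5}{3}). Sum: \frac{12}{7} \cdot e^{\frac{5}{3}}.

First insight: t_0 being \frac{12}{7}, the expanded ratio factors over Q; C = 12/7, roots give parameters.
Adjacent-term ratio: r(k) = \frac{5}{3} * 1 / [(k+1)] - poly over poly, x = \frac{5}{3} from leading terms; C = \frac{12}{7} at k = 0.


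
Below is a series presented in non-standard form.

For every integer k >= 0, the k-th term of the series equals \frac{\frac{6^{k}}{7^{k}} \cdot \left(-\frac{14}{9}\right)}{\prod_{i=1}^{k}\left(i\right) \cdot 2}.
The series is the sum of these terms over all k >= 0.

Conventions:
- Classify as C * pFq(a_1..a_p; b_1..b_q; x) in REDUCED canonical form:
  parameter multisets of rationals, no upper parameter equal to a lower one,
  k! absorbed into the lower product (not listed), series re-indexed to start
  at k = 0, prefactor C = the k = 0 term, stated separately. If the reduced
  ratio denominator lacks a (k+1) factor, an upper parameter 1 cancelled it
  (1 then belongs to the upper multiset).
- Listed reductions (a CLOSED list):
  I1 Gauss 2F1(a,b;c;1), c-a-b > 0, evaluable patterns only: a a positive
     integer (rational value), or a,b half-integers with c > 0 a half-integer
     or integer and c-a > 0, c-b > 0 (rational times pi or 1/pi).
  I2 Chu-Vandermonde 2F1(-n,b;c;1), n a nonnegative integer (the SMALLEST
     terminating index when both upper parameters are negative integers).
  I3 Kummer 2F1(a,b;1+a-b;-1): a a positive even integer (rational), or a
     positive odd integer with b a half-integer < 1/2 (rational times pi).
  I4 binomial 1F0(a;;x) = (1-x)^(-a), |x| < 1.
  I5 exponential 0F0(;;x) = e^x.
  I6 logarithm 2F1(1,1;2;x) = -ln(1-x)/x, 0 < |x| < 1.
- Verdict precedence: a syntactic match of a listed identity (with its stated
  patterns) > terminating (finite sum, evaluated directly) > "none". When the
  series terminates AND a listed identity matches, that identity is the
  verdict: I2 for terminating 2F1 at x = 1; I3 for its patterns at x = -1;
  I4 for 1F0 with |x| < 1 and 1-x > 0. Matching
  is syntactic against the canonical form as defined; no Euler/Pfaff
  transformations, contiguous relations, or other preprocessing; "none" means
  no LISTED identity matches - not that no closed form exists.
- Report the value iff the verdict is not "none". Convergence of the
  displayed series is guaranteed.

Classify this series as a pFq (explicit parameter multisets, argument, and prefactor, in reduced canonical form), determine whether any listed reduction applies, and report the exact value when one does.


Canonical form: C = -\frac{7}{9} times 0F0 with upper {-}, lower {-}, x = \frac{6}{7}. Verdict at x = \frac{6}{7}: exponential (I5) matches (the 0F0 exponential series at x = \frac{6}{7}). Its exact value is \left(-\frac{7}{9}\right) \cdot e^{\frac{6}{7}}.

Key observation: with t_0 = -\frac{7}{9}, the two geometric factors (C = -7/9) combine into one argument.
Consecutive-term ratio: r(k) = \frac{6}{7} * 1 / [(k+1)] - poly over poly, x = \frac{6}{7} from leading terms; C = -\frac{7}{9} at k = 0.


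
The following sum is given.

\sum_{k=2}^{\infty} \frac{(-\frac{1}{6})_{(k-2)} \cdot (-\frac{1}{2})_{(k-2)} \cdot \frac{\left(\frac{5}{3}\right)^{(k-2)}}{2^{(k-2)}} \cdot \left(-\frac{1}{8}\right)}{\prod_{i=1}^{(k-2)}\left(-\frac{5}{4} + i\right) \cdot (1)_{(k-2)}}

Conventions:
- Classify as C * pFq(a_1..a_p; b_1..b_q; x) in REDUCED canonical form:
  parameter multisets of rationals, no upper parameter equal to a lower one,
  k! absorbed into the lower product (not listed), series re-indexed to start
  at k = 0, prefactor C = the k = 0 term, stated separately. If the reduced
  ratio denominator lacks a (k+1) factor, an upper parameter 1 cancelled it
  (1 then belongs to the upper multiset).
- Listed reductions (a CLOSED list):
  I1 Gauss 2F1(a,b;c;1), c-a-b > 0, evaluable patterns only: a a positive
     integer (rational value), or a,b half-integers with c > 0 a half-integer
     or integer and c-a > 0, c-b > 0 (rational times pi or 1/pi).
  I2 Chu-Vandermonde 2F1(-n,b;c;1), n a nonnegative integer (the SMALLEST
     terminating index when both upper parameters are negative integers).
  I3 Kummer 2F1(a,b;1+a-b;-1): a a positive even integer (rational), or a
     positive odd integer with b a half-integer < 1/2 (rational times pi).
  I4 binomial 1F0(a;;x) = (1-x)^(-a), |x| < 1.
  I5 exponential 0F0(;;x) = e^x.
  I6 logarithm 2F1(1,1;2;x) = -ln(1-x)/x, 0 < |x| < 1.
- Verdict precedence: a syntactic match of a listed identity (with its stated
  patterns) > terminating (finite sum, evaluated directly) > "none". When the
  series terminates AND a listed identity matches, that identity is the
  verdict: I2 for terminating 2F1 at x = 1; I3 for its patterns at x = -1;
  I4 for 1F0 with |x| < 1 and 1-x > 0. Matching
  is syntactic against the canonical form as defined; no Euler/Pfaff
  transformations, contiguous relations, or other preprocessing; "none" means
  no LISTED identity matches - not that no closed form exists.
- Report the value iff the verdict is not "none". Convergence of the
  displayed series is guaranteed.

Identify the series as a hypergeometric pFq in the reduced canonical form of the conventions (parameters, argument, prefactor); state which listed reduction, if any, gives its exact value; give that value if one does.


At argument \frac{5}{6}: a 2F1 with upper {-\frac{1}{2}, -\frac{1}{6}}, lower {-\frac{1}{4}}, scaled by C = -\frac{1}{8}. Verdict: no listed reduction: x = \frac{5}{6} and upper {-\frac{1}{2}, -\frac{1}{6}} fail every I1-I6 pattern.

Key observation: from the first term -\frac{1}{8}: the two k-th powers (C = -1/8, x = 5/6) combine into one argument.
Ratio: r(k) = \frac{5}{6} * (k-\frac{1}{2}) (k-\frac{1}{6}) / [(k-\frac{1}{4}) (k+1)] - rational; roots negated = parameters, x = \frac{5}{6}, C = -\frac{1}{8}.


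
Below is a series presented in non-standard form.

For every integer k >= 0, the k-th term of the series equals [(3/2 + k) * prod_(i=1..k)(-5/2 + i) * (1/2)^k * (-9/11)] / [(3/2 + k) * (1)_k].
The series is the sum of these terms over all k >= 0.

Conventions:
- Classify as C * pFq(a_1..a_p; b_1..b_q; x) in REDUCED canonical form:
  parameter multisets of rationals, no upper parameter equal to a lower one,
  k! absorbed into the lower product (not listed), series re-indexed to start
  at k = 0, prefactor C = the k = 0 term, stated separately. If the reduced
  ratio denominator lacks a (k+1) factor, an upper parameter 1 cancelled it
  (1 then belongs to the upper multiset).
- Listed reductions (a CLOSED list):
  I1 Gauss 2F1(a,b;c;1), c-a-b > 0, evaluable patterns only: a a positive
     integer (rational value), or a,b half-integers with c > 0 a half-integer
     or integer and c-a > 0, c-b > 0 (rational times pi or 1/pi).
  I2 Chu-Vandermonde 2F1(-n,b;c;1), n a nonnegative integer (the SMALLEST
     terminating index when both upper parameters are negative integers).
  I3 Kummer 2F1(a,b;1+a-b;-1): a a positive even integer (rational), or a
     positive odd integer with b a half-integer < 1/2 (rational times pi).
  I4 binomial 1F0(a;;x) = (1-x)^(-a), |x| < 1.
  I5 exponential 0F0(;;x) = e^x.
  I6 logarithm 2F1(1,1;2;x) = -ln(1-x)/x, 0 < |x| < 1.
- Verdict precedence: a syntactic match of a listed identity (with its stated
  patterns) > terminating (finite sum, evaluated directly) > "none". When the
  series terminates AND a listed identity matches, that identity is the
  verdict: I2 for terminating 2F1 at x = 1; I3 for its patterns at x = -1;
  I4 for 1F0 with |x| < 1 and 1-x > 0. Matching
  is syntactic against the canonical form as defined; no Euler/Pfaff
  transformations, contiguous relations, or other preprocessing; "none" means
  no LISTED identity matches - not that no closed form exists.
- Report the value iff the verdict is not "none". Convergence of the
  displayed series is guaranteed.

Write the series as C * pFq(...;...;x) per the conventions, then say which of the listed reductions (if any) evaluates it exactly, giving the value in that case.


Classification (C = -9/11): 1F0 with upper {-3/2}, lower {-}, argument x = 1/2. Verdict (x = 1/2): binomial (I4) applies (the 1F0 binomial series: exponent 3/2, x = 1/2). Exact value: (-9/11) * (1/2)^(3/2).

Structural cue: x = (1/2) and the running product (C = -9/11) telescopes to a rising factorial.
Term ratio: r(k) = (1/2) * (k-3/2) / [(k+1)] - rational in k, leading ratio (1/2); with t_0 = -9/11, classification follows.


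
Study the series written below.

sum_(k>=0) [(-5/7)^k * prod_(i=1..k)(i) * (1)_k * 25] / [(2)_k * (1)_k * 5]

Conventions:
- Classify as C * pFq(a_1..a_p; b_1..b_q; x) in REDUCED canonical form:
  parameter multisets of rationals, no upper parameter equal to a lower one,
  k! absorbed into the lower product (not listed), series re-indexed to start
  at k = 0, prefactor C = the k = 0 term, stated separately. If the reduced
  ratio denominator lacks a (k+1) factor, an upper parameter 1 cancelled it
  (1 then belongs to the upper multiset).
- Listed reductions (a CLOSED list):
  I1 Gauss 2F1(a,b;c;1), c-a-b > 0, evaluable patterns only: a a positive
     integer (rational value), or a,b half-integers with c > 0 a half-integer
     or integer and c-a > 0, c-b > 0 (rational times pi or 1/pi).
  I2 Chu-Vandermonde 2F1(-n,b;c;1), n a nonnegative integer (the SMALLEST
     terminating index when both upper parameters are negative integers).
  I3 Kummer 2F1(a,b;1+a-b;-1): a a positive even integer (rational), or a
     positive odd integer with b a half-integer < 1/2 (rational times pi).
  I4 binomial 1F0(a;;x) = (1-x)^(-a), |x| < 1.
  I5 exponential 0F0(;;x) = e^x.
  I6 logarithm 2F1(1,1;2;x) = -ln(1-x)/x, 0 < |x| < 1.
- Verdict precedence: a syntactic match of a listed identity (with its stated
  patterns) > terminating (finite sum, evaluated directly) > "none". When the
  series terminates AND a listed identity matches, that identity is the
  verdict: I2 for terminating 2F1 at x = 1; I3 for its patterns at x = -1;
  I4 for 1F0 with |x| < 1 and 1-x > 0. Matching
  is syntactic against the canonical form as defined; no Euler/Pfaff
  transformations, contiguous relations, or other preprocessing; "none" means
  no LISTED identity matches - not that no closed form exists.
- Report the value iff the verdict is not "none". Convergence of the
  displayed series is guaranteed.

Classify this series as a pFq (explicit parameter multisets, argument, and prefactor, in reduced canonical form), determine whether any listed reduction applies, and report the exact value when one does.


Classification (C = 5): 2F1 with upper {1, 1}, lower {2}, argument x = -5/7. Verdict (x = -5/7): the I6 logarithm reduction applies (the logarithm: parameters (1,1;2), x = -5/7). Its exact value is 7 * ln(12/7).

Structural cue: from the first term 5: (1)_k (C = 5, x = -5/7) is k! itself.
Consecutive-term ratio: r(k) = (-5/7) * (k+1) (k+1) / [(k+2) (k+1)] - rational; roots negated = parameters, x = (-5/7), C = 5.


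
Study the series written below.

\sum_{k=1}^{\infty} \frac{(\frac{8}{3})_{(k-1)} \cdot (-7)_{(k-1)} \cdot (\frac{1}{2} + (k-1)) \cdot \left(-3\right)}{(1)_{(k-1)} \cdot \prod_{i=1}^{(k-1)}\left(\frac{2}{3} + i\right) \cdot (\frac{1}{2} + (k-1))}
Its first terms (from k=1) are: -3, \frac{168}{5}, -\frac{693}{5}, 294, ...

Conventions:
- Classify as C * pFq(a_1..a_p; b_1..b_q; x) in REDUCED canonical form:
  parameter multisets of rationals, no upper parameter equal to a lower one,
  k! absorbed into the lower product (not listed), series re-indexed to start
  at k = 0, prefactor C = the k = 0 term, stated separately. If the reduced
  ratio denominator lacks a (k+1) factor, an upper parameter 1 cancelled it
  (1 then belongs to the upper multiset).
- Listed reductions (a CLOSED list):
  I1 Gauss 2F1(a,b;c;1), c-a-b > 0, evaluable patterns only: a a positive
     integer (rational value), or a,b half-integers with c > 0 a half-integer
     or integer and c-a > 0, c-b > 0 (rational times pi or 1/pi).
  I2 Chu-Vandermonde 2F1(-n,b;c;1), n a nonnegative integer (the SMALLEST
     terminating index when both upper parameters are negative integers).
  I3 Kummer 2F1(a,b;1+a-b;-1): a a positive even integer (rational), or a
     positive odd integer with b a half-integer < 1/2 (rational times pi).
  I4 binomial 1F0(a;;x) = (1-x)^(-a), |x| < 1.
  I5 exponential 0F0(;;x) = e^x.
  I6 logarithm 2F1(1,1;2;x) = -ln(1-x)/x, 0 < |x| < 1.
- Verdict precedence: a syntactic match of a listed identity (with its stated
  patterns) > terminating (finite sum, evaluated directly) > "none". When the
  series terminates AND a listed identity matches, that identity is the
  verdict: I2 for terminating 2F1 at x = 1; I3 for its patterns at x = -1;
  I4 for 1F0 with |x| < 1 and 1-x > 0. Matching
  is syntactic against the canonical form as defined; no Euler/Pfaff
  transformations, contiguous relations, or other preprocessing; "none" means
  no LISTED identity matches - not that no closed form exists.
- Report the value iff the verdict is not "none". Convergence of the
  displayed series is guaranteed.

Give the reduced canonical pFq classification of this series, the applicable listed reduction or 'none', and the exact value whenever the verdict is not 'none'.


This is -3 * 2F1(-7, \frac{8}{3}; \frac{5}{3}; 1) in reduced canonical form. Verdict: the Chu-Vandermonde identity I2 applies (terminating 2F1 at x = 1 with n = 7, b = 8/3, c = \frac{5}{3}). Its exact value is 0.

The tell: t_0 = -3 here, and the lower running product (C = -3) is a rising factorial.
Term ratio: r(k) = 1 * (k-7) (k+\frac{8}{3}) / [(k+\frac{5}{3}) (k+1)] - rational in k, leading ratio 1; with t_0 = -3, classification follows.


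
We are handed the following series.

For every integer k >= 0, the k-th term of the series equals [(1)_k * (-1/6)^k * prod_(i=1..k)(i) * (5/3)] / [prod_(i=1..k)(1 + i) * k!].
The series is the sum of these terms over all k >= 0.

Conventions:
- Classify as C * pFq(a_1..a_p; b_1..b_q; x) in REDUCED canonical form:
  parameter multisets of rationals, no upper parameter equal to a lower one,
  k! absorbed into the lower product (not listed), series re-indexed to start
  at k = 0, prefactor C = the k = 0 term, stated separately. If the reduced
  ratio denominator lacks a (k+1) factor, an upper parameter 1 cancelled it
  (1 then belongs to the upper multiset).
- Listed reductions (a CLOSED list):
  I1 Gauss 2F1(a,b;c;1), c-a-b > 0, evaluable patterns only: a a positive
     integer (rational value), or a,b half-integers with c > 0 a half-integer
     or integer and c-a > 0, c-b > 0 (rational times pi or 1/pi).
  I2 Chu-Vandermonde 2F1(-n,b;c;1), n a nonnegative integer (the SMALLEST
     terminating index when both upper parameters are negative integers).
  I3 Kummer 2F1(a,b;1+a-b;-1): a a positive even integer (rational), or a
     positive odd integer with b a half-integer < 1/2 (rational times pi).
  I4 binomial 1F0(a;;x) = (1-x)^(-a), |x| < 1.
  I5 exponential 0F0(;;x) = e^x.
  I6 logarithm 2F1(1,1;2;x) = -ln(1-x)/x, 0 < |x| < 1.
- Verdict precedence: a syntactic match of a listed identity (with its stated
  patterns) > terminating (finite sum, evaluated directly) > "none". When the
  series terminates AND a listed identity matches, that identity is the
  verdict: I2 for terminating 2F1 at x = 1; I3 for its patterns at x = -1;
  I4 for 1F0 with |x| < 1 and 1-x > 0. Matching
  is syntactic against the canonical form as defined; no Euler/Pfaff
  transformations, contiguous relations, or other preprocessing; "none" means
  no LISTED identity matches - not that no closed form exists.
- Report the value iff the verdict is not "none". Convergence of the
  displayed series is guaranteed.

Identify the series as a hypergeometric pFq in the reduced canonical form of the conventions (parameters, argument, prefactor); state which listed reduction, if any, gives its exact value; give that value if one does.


Reduced: x = -1/6, 2F1, upper = {1, 1}, lower = {2}, C = 5/3. Verdict: this is the I6 logarithm reduction (the logarithm: parameters (1,1;2), x = -1/6). Its exact value is 10 * ln(7/6).

Key step: t_0 being 5/3, the running product (C = 5/3) telescopes to a rising factorial.
Consecutive-term ratio: r(k) = (-1/6) * (k+1) (k+1) / [(k+2) (k+1)] - rational in k, leading ratio (-1/6); with t_0 = 5/3, classification follows.


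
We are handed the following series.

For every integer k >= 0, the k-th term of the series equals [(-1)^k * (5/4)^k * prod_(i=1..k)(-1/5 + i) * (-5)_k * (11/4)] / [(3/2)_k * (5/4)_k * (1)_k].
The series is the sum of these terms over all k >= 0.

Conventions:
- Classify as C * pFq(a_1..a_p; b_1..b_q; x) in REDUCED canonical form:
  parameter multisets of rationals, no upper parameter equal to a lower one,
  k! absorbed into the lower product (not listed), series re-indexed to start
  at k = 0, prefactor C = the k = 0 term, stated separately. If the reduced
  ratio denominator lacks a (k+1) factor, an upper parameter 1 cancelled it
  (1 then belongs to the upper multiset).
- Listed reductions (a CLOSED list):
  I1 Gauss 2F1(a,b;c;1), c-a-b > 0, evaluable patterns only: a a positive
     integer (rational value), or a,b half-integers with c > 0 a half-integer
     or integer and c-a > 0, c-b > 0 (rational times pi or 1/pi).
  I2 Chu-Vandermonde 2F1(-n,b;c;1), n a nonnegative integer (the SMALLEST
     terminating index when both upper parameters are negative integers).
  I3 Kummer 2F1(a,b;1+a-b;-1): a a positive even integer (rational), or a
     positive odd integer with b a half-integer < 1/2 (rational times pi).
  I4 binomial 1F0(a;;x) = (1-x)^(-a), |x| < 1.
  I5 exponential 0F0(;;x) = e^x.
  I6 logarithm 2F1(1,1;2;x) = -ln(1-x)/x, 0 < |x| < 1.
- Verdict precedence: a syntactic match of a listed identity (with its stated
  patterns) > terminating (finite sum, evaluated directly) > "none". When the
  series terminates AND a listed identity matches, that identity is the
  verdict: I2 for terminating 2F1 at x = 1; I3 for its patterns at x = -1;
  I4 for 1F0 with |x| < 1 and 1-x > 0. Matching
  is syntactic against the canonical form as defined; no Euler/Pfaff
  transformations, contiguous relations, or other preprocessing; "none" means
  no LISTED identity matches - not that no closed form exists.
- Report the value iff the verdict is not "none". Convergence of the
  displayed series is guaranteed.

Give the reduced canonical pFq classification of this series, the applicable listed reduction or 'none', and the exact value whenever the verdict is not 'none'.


Canonical form: C = 11/4 times 2F2 with upper {-5, 4/5}, lower {5/4, 3/2}, x = -5/4. Verdict: terminating - upper parameter -5 makes this a finite sum (last index 5), evaluated exactly. Exact value: 75136627/4176900.

Key step: x = (-5/4) and the running product (prefactor 11/4) telescopes to a rising factorial.
Term ratio: r(k) = (-5/4) * (k-5) (k+4/5) / [(k+5/4) (k+3/2) (k+1)] ; factor over Q: parameters, x = (-5/4), and C = 11/4.


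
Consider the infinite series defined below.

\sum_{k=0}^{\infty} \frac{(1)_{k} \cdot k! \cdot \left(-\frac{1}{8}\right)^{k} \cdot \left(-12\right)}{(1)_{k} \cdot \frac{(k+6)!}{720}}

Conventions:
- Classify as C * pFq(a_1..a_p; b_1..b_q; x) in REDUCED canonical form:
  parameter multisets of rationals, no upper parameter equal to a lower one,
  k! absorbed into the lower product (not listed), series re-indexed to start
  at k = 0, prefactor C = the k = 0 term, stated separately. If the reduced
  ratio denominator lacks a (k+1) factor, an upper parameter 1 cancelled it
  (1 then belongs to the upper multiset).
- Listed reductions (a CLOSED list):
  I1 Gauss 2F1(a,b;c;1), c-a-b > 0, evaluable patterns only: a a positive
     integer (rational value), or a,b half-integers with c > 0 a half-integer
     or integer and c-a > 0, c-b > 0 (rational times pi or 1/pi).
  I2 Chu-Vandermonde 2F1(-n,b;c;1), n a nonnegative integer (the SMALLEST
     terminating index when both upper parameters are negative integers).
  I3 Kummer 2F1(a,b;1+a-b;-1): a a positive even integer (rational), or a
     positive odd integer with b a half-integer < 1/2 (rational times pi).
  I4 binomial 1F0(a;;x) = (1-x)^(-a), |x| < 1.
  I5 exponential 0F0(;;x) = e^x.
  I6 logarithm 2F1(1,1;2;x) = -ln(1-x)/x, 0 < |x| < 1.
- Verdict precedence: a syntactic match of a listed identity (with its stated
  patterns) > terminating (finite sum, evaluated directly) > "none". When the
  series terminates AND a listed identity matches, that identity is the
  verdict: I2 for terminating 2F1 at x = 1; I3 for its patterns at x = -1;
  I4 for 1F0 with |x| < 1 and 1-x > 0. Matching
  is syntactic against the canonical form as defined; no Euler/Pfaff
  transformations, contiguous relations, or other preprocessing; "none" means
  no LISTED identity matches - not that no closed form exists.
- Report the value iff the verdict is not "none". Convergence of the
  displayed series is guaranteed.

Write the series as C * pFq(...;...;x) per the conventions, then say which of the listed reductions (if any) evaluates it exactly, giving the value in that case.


Classification (C = -12): 2F1 with upper {1, 1}, lower {7}, argument x = -\frac{1}{8}. Verdict: none. Every listed pattern misses the 2F1 form at -\frac{1}{8}, upper {1, 1}.

Key observation: t_0 = -12 here, and (1)_k (C = -12, x = -1/8) is k! itself.
Step ratio: r(k) = -\frac{1}{8} * (k+1) (k+1) / [(k+7) (k+1)] - rational in k, leading ratio -\frac{1}{8}; with t_0 = -12, classification follows.


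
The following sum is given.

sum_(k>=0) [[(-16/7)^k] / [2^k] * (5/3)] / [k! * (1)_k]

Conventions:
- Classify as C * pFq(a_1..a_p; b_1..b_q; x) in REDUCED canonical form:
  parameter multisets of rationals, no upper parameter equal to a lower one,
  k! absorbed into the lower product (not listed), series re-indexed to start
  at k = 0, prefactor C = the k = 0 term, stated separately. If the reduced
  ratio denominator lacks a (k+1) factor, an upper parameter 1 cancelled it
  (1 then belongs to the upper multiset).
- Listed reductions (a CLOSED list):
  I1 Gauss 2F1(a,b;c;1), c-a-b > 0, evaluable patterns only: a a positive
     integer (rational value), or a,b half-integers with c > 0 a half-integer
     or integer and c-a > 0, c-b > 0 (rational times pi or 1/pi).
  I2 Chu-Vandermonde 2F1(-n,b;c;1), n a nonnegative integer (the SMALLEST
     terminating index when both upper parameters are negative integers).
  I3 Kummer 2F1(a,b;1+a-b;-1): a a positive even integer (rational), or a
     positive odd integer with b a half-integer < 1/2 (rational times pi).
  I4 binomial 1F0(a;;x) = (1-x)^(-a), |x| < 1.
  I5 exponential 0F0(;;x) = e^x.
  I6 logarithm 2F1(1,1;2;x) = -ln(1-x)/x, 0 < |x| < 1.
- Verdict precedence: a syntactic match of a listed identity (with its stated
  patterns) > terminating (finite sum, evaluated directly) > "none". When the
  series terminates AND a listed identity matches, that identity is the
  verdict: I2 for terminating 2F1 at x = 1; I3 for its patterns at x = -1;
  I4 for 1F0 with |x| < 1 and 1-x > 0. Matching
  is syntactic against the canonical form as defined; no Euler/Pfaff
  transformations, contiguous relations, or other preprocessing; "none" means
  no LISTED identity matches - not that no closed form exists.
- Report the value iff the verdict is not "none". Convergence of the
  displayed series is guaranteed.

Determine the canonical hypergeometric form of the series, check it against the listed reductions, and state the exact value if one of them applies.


Prefactor 5/3, argument -8/7: 0F1 with upper {-} over lower {1}. Verdict: none - this 0F1 at x = -8/7 matches no listed pattern, and upper {-} holds no stopper.

Key observation: t_0 = 5/3 here, and the two k-th powers (C = 5/3) combine into one argument.
Step ratio: r(k) = (-8/7) * 1 / [(k+1) (k+1)] - rational; roots negated = parameters, x = (-8/7), C = 5/3.
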